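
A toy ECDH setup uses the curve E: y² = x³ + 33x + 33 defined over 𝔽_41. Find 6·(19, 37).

O

Write G = (19, 37).
Double-and-add on 6 = (110)₂. Start with G = (19, 37) for the leading 1-bit.
double: tangent at (19, 37): λ = (3·19² + 33)/(2·37) ≡ 9/33. 33⁻¹ ≡ 5 (mod 41), so λ ≡ 9·5 ≡ 4.
  x = λ² - 19 - 19 = 16 - 38 ≡ 19; y = λ·(19 - 19) - 37 ≡ 4. → (19, 4)
add G: (19, 4) + (19, 37): same x and y₁ ≡ -y₂, so the sum is O.
double: O + O = O (identity).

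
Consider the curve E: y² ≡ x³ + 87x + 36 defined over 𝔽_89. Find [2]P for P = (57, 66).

(74, 47)

tangent at (57, 66): λ = (3·57² + 87)/(2·66) ≡ 44/43. 43⁻¹ ≡ 29 (mod 89) since 43·29 = 1247 ≡ 1, so λ ≡ 44·29 ≡ 30.
  x = λ² - 57 - 57 = 900 - 114 ≡ 74; y = λ·(57 - 74) - 66 ≡ 47. → (74, 47)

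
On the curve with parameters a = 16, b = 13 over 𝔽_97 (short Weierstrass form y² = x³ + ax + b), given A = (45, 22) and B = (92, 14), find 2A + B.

First 2A:
Repeated addition: build up to 2A.
2A: tangent at (45, 22): λ = (3·45² + 16)/(2·22) ≡ 77/44. 44⁻¹ ≡ 86 (mod 97), so λ ≡ 77·86 ≡ 26.
  x = λ² - 45 - 45 = 676 - 90 ≡ 4; y = λ·(45 - 4) - 22 ≡ 74. → (4, 74)
2A = (4, 74).
Finally 2A + B:
(4, 74) + (92, 14). λ = (14 - 74)/(92 - 4) ≡ 37/88 mod 97. 88⁻¹ ≡ 43 (mod 97), so λ ≡ 39.
  x = λ² - 4 - 92 = 1521 - 96 ≡ 67; y = λ·(4 - 67) - 74 ≡ 88. → (67, 88)

(67, 88)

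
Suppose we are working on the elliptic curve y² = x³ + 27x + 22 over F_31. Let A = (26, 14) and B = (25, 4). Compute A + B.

(18, 4)

(26, 14) + (25, 4). λ = (4 - 14)/(25 - 26) ≡ 21/30 mod 31. 30⁻¹ ≡ 30 (mod 31), so λ ≡ 10.
  x = λ² - 26 - 25 = 100 - 51 ≡ 18; y = λ·(26 - 18) - 14 ≡ 4. → (18, 4)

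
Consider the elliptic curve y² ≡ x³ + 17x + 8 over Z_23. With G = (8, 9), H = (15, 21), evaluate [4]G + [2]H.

(16, 12)

First 4G:
Double-and-add on 4 = (100)₂. Start with G = (8, 9) for the leading 1-bit.
double: tangent at (8, 9): λ = (3·8² + 17)/(2·9) ≡ 2/18. 18⁻¹ ≡ 9 (mod 23), so λ ≡ 2·9 ≡ 18.
  x = λ² - 8 - 8 = 324 - 16 ≡ 9; y = λ·(8 - 9) - 9 ≡ 19. → (9, 19)
double: tangent at (9, 19): λ = (3·9² + 17)/(2·19) ≡ 7/15. 15⁻¹ ≡ 20 (mod 23), so λ ≡ 7·20 ≡ 2.
  x = λ² - 9 - 9 = 4 - 18 ≡ 9; y = λ·(9 - 9) - 19 ≡ 4. → (9, 4)
4G = (9, 4).
Next 2H:
Repeated addition: build up to 2H.
2H: tangent at (15, 21): λ = (3·15² + 17)/(2·21) ≡ 2/19. 19⁻¹ ≡ 17 (mod 23) since 19·17 = 323 ≡ 1, so λ ≡ 2·17 ≡ 11.
  x = λ² - 15 - 15 = 121 - 30 ≡ 22; y = λ·(15 - 22) - 21 ≡ 17. → (22, 17)
2H = (22, 17).
Finally 4G + 2H:
(9, 4) + (22, 17). λ = (17 - 4)/(22 - 9) ≡ 13/13 mod 23. 13⁻¹ ≡ 16 (mod 23), so λ ≡ 1.
  x = λ² - 9 - 22 = 1 - 31 ≡ 16; y = λ·(9 - 16) - 4 ≡ 12. → (16, 12)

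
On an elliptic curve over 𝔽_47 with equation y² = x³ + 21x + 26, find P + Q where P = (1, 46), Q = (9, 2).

(1, 46) + (9, 2). λ = (2 - 46)/(9 - 1) ≡ 3/8 mod 47. 8⁻¹ ≡ 6 (mod 47), so λ ≡ 18.
  x = λ² - 1 - 9 = 324 - 10 ≡ 32; y = λ·(1 - 32) - 46 ≡ 7. → (32, 7)

(32, 7)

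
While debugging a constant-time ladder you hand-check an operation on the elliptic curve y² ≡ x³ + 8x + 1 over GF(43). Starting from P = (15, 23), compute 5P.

Repeated addition: build up to 5P.
2P: tangent at (15, 23): λ = (3·15² + 8)/(2·23) ≡ 38/3. 3⁻¹ ≡ 29 (mod 43), so λ ≡ 38·29 ≡ 27.
  x = λ² - 15 - 15 = 729 - 30 ≡ 11; y = λ·(15 - 11) - 23 ≡ 42. → (11, 42)
3P: (11, 42) + (15, 23). λ = (23 - 42)/(15 - 11) ≡ 24/4 mod 43. 4⁻¹ ≡ 11 (mod 43), so λ ≡ 6.
  x = λ² - 11 - 15 = 36 - 26 ≡ 10; y = λ·(11 - 10) - 42 ≡ 7. → (10, 7)
4P: (10, 7) + (15, 23). λ = (23 - 7)/(15 - 10) ≡ 16/5 mod 43. 5⁻¹ ≡ 26 (mod 43), so λ ≡ 29.
  x = λ² - 10 - 15 = 841 - 25 ≡ 42; y = λ·(10 - 42) - 7 ≡ 11. → (42, 11)
5P: (42, 11) + (15, 23). λ = (23 - 11)/(15 - 42) ≡ 12/16 mod 43. 16⁻¹ ≡ 35 (mod 43) since 16·35 = 560 ≡ 1, so λ ≡ 33.
  x = λ² - 42 - 15 = 1089 - 57 ≡ 0; y = λ·(42 - 0) - 11 ≡ 42. → (0, 42)

(0, 42)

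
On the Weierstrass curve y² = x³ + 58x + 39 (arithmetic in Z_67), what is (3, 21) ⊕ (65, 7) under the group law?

(3, 21) + (65, 7). λ = (7 - 21)/(65 - 3) ≡ 53/62 mod 67. 62⁻¹ ≡ 40 (mod 67) since 62·40 = 2480 ≡ 1, so λ ≡ 43.
  x = λ² - 3 - 65 = 1849 - 68 ≡ 39; y = λ·(3 - 39) - 21 ≡ 39. → (39, 39)

(39, 39)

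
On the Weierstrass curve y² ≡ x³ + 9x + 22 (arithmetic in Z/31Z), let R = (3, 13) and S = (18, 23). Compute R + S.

(3, 13) + (18, 23). λ = (23 - 13)/(18 - 3) ≡ 10/15 mod 31. 15⁻¹ ≡ 29 (mod 31) since 15·29 = 435 ≡ 1, so λ ≡ 11.
  x = λ² - 3 - 18 = 121 - 21 ≡ 7; y = λ·(3 - 7) - 13 ≡ 5. → (7, 5)

(7, 5)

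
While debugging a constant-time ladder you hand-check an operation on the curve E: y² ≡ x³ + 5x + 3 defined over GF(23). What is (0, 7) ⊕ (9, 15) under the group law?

(4, 15)

(0, 7) + (9, 15). λ = (15 - 7)/(9 - 0) ≡ 8/9 mod 23. 9⁻¹ ≡ 18 (mod 23) since 9·18 = 162 ≡ 1, so λ ≡ 6.
  x = λ² - 0 - 9 = 36 - 9 ≡ 4; y = λ·(0 - 4) - 7 ≡ 15. → (4, 15)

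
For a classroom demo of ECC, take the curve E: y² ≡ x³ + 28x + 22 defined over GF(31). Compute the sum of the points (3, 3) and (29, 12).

(1, 12)

(3, 3) + (29, 12). λ = (12 - 3)/(29 - 3) ≡ 9/26 mod 31. 26⁻¹ ≡ 6 (mod 31) since 26·6 = 156 ≡ 1, so λ ≡ 23.
  x = λ² - 3 - 29 = 529 - 32 ≡ 1; y = λ·(3 - 1) - 3 ≡ 12. → (1, 12)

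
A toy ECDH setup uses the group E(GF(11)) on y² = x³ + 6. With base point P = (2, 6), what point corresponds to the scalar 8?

Double-and-add on 8 = (1000)₂. Start with P = (2, 6) for the leading 1-bit.
double: tangent at (2, 6): λ = (3·2² + 0)/(2·6) ≡ 1/1. 1⁻¹ ≡ 1 (mod 11), so λ ≡ 1·1 ≡ 1.
  x = λ² - 2 - 2 = 1 - 4 ≡ 8; y = λ·(2 - 8) - 6 ≡ 10. → (8, 10)
double: tangent at (8, 10): λ = (3·8² + 0)/(2·10) ≡ 5/9. 9⁻¹ ≡ 5 (mod 11) since 9·5 = 45 ≡ 1, so λ ≡ 5·5 ≡ 3.
  x = λ² - 8 - 8 = 9 - 16 ≡ 4; y = λ·(8 - 4) - 10 ≡ 2. → (4, 2)
double: tangent at (4, 2): λ = (3·4² + 0)/(2·2) ≡ 4/4. 4⁻¹ ≡ 3 (mod 11), so λ ≡ 4·3 ≡ 1.
  x = λ² - 4 - 4 = 1 - 8 ≡ 4; y = λ·(4 - 4) - 2 ≡ 9. → (4, 9)

(4, 9)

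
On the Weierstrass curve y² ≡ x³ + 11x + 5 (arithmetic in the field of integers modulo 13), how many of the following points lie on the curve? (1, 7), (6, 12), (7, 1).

1

(1, 7): 7² ≡ 10, rhs ≡ 4 → off.
(6, 12): 12² ≡ 1, rhs ≡ 1 → on.
(7, 1): 1² ≡ 1, rhs ≡ 9 → off.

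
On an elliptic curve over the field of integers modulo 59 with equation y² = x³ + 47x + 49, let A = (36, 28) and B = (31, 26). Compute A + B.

(36, 28) + (31, 26). λ = (26 - 28)/(31 - 36) ≡ 57/54 mod 59. 54⁻¹ ≡ 47 (mod 59), so λ ≡ 24.
  x = λ² - 36 - 31 = 576 - 67 ≡ 37; y = λ·(36 - 37) - 28 ≡ 7. → (37, 7)

(37, 7)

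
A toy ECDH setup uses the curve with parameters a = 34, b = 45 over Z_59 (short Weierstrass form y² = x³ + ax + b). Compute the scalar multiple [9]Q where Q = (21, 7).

Double-and-add on 9 = (1001)₂. Start with Q = (21, 7) for the leading 1-bit.
double: tangent at (21, 7): λ = (3·21² + 34)/(2·7) ≡ 0/14. 14⁻¹ ≡ 38 (mod 59), so λ ≡ 0·38 ≡ 0.
  x = λ² - 21 - 21 = 0 - 42 ≡ 17; y = λ·(21 - 17) - 7 ≡ 52. → (17, 52)
double: tangent at (17, 52): λ = (3·17² + 34)/(2·52) ≡ 16/45. 45⁻¹ ≡ 21 (mod 59), so λ ≡ 16·21 ≡ 41.
  x = λ² - 17 - 17 = 1681 - 34 ≡ 54; y = λ·(17 - 54) - 52 ≡ 24. → (54, 24)
double: tangent at (54, 24): λ = (3·54² + 34)/(2·24) ≡ 50/48. 48⁻¹ ≡ 16 (mod 59), so λ ≡ 50·16 ≡ 33.
  x = λ² - 54 - 54 = 1089 - 108 ≡ 37; y = λ·(54 - 37) - 24 ≡ 6. → (37, 6)
add Q: (37, 6) + (21, 7). λ = (7 - 6)/(21 - 37) ≡ 1/43 mod 59. 43⁻¹ ≡ 11 (mod 59) since 43·11 = 473 ≡ 1, so λ ≡ 11.
  x = λ² - 37 - 21 = 121 - 58 ≡ 4; y = λ·(37 - 4) - 6 ≡ 3. → (4, 3)

(4, 3)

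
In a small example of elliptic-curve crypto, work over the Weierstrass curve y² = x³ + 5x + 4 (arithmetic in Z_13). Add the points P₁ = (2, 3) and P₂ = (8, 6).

(0, 11)

(2, 3) + (8, 6). λ = (6 - 3)/(8 - 2) ≡ 3/6 mod 13. 6⁻¹ ≡ 11 (mod 13), so λ ≡ 7.
  x = λ² - 2 - 8 = 49 - 10 ≡ 0; y = λ·(2 - 0) - 3 ≡ 11. → (0, 11)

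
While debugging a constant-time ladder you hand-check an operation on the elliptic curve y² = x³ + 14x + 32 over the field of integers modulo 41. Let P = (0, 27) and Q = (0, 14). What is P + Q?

O

The two points share x = 0 and their y-coordinates satisfy 27 + 14 ≡ 0 (mod 41), so they are inverses. Their sum is the point at infinity.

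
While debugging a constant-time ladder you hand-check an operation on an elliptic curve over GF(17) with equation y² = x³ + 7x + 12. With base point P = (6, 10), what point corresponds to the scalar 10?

O

Double-and-add on 10 = (1010)₂. Start with P = (6, 10) for the leading 1-bit.
double: tangent at (6, 10): λ = (3·6² + 7)/(2·10) ≡ 13/3. 3⁻¹ ≡ 6 (mod 17) since 3·6 = 18 ≡ 1, so λ ≡ 13·6 ≡ 10.
  x = λ² - 6 - 6 = 100 - 12 ≡ 3; y = λ·(6 - 3) - 10 ≡ 3. → (3, 3)
double: tangent at (3, 3): λ = (3·3² + 7)/(2·3) ≡ 0/6. 6⁻¹ ≡ 3 (mod 17), so λ ≡ 0·3 ≡ 0.
  x = λ² - 3 - 3 = 0 - 6 ≡ 11; y = λ·(3 - 11) - 3 ≡ 14. → (11, 14)
add P: (11, 14) + (6, 10). λ = (10 - 14)/(6 - 11) ≡ 13/12 mod 17. 12⁻¹ ≡ 10 (mod 17), so λ ≡ 11.
  x = λ² - 11 - 6 = 121 - 17 ≡ 2; y = λ·(11 - 2) - 14 ≡ 0. → (2, 0)
double: (2, 0) + (2, 0): same x and y₁ ≡ -y₂, so the sum is O.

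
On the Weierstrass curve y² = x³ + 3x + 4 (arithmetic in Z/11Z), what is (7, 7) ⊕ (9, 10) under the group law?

(0, 9)

(7, 7) + (9, 10). λ = (10 - 7)/(9 - 7) ≡ 3/2 mod 11. 2⁻¹ ≡ 6 (mod 11), so λ ≡ 7.
  x = λ² - 7 - 9 = 49 - 16 ≡ 0; y = λ·(7 - 0) - 7 ≡ 9. → (0, 9)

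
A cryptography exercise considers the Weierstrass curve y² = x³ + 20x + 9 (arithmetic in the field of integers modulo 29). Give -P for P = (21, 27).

-(21, 27) = (21, -27 mod 29) = (21, 2).

(21, 2)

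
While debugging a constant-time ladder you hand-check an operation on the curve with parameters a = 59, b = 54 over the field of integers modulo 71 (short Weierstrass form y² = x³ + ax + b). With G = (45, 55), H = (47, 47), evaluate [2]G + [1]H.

(24, 61)

First 2G:
Repeated addition: build up to 2G.
2G: tangent at (45, 55): λ = (3·45² + 59)/(2·55) ≡ 28/39. 39⁻¹ ≡ 51 (mod 71), so λ ≡ 28·51 ≡ 8.
  x = λ² - 45 - 45 = 64 - 90 ≡ 45; y = λ·(45 - 45) - 55 ≡ 16. → (45, 16)
2G = (45, 16).
Finally 2G + H:
(45, 16) + (47, 47). λ = (47 - 16)/(47 - 45) ≡ 31/2 mod 71. 2⁻¹ ≡ 36 (mod 71), so λ ≡ 51.
  x = λ² - 45 - 47 = 2601 - 92 ≡ 24; y = λ·(45 - 24) - 16 ≡ 61. → (24, 61)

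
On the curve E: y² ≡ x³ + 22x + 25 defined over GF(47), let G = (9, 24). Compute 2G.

(36, 12)

tangent at (9, 24): λ = (3·9² + 22)/(2·24) ≡ 30/1. 1⁻¹ ≡ 1 (mod 47), so λ ≡ 30·1 ≡ 30.
  x = λ² - 9 - 9 = 900 - 18 ≡ 36; y = λ·(9 - 36) - 24 ≡ 12. → (36, 12)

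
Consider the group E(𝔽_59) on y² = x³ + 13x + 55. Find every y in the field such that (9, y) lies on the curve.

x³ + 13x + 55 = 901 ≡ 16 (mod 59).
Square roots of 16 mod 59: 4 and 55 (since 4² = 16 ≡ 16).

4, 55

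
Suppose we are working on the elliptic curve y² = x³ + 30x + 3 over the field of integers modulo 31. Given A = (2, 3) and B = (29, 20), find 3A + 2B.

(21, 25)

First 3A:
Repeated addition: build up to 3A.
2A: tangent at (2, 3): λ = (3·2² + 30)/(2·3) ≡ 11/6. 6⁻¹ ≡ 26 (mod 31), so λ ≡ 11·26 ≡ 7.
  x = λ² - 2 - 2 = 49 - 4 ≡ 14; y = λ·(2 - 14) - 3 ≡ 6. → (14, 6)
3A: (14, 6) + (2, 3). λ = (3 - 6)/(2 - 14) ≡ 28/19 mod 31. 19⁻¹ ≡ 18 (mod 31), so λ ≡ 8.
  x = λ² - 14 - 2 = 64 - 16 ≡ 17; y = λ·(14 - 17) - 6 ≡ 1. → (17, 1)
3A = (17, 1).
Next 2B:
Repeated addition: build up to 2B.
2B: tangent at (29, 20): λ = (3·29² + 30)/(2·20) ≡ 11/9. 9⁻¹ ≡ 7 (mod 31), so λ ≡ 11·7 ≡ 15.
  x = λ² - 29 - 29 = 225 - 58 ≡ 12; y = λ·(29 - 12) - 20 ≡ 18. → (12, 18)
2B = (12, 18).
Finally 3A + 2B:
(17, 1) + (12, 18). λ = (18 - 1)/(12 - 17) ≡ 17/26 mod 31. 26⁻¹ ≡ 6 (mod 31) since 26·6 = 156 ≡ 1, so λ ≡ 9.
  x = λ² - 17 - 12 = 81 - 29 ≡ 21; y = λ·(17 - 21) - 1 ≡ 25. → (21, 25)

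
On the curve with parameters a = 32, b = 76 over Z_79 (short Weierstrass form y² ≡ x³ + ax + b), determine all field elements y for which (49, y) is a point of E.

none

x³ + 32x + 76 = 119293 ≡ 3 (mod 79).
3 is a non-residue mod 79; no y exists.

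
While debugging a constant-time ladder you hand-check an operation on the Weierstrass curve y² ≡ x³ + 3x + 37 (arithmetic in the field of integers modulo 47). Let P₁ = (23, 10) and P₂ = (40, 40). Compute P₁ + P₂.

(32, 46)

(23, 10) + (40, 40). λ = (40 - 10)/(40 - 23) ≡ 30/17 mod 47. 17⁻¹ ≡ 36 (mod 47) since 17·36 = 612 ≡ 1, so λ ≡ 46.
  x = λ² - 23 - 40 = 2116 - 63 ≡ 32; y = λ·(23 - 32) - 10 ≡ 46. → (32, 46)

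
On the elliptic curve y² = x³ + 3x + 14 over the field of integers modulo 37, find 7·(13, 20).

(11, 3)

Write G = (13, 20).
Repeated addition: build up to 7G.
2G: tangent at (13, 20): λ = (3·13² + 3)/(2·20) ≡ 29/3. 3⁻¹ ≡ 25 (mod 37) since 3·25 = 75 ≡ 1, so λ ≡ 29·25 ≡ 22.
  x = λ² - 13 - 13 = 484 - 26 ≡ 14; y = λ·(13 - 14) - 20 ≡ 32. → (14, 32)
3G: (14, 32) + (13, 20). λ = (20 - 32)/(13 - 14) ≡ 25/36 mod 37. 36⁻¹ ≡ 36 (mod 37), so λ ≡ 12.
  x = λ² - 14 - 13 = 144 - 27 ≡ 6; y = λ·(14 - 6) - 32 ≡ 27. → (6, 27)
4G: (6, 27) + (13, 20). λ = (20 - 27)/(13 - 6) ≡ 30/7 mod 37. 7⁻¹ ≡ 16 (mod 37) since 7·16 = 112 ≡ 1, so λ ≡ 36.
  x = λ² - 6 - 13 = 1296 - 19 ≡ 19; y = λ·(6 - 19) - 27 ≡ 23. → (19, 23)
5G: (19, 23) + (13, 20). λ = (20 - 23)/(13 - 19) ≡ 34/31 mod 37. 31⁻¹ ≡ 6 (mod 37) since 31·6 = 186 ≡ 1, so λ ≡ 19.
  x = λ² - 19 - 13 = 361 - 32 ≡ 33; y = λ·(19 - 33) - 23 ≡ 7. → (33, 7)
6G: (33, 7) + (13, 20). λ = (20 - 7)/(13 - 33) ≡ 13/17 mod 37. 17⁻¹ ≡ 24 (mod 37) since 17·24 = 408 ≡ 1, so λ ≡ 16.
  x = λ² - 33 - 13 = 256 - 46 ≡ 25; y = λ·(33 - 25) - 7 ≡ 10. → (25, 10)
7G: (25, 10) + (13, 20). λ = (20 - 10)/(13 - 25) ≡ 10/25 mod 37. 25⁻¹ ≡ 3 (mod 37) since 25·3 = 75 ≡ 1, so λ ≡ 30.
  x = λ² - 25 - 13 = 900 - 38 ≡ 11; y = λ·(25 - 11) - 10 ≡ 3. → (11, 3)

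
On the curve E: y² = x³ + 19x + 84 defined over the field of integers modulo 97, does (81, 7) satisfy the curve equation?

y² = 7² ≡ 49; x³ + 19x + 84 = 533064 ≡ 49 (mod 97). 49 = 49.

yes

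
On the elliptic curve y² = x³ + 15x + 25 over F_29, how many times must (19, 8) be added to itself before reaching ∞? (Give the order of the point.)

2P: tangent at (19, 8): λ = (3·19² + 15)/(2·8) ≡ 25/16. 16⁻¹ ≡ 20 (mod 29), so λ ≡ 25·20 ≡ 7.
  x = λ² - 19 - 19 = 49 - 38 ≡ 11; y = λ·(19 - 11) - 8 ≡ 19. → (11, 19)
3P: (11, 19) + (19, 8). λ = (8 - 19)/(19 - 11) ≡ 18/8 mod 29. 8⁻¹ ≡ 11 (mod 29), so λ ≡ 24.
  x = λ² - 11 - 19 = 576 - 30 ≡ 24; y = λ·(11 - 24) - 19 ≡ 17. → (24, 17)
4P: (24, 17) + (19, 8). λ = (8 - 17)/(19 - 24) ≡ 20/24 mod 29. 24⁻¹ ≡ 23 (mod 29) since 24·23 = 552 ≡ 1, so λ ≡ 25.
  x = λ² - 24 - 19 = 625 - 43 ≡ 2; y = λ·(24 - 2) - 17 ≡ 11. → (2, 11)
5P: (2, 11) + (19, 8). λ = (8 - 11)/(19 - 2) ≡ 26/17 mod 29. 17⁻¹ ≡ 12 (mod 29) since 17·12 = 204 ≡ 1, so λ ≡ 22.
  x = λ² - 2 - 19 = 484 - 21 ≡ 28; y = λ·(2 - 28) - 11 ≡ 26. → (28, 26)
6P: (28, 26) + (19, 8). λ = (8 - 26)/(19 - 28) ≡ 11/20 mod 29. 20⁻¹ ≡ 16 (mod 29), so λ ≡ 2.
  x = λ² - 28 - 19 = 4 - 47 ≡ 15; y = λ·(28 - 15) - 26 ≡ 0. → (15, 0)
7P: (15, 0) + (19, 8). λ = (8 - 0)/(19 - 15) ≡ 8/4 mod 29. 4⁻¹ ≡ 22 (mod 29), so λ ≡ 2.
  x = λ² - 15 - 19 = 4 - 34 ≡ 28; y = λ·(15 - 28) - 0 ≡ 3. → (28, 3)
8P: (28, 3) + (19, 8). λ = (8 - 3)/(19 - 28) ≡ 5/20 mod 29. 20⁻¹ ≡ 16 (mod 29) since 20·16 = 320 ≡ 1, so λ ≡ 22.
  x = λ² - 28 - 19 = 484 - 47 ≡ 2; y = λ·(28 - 2) - 3 ≡ 18. → (2, 18)
9P: (2, 18) + (19, 8). λ = (8 - 18)/(19 - 2) ≡ 19/17 mod 29. 17⁻¹ ≡ 12 (mod 29) since 17·12 = 204 ≡ 1, so λ ≡ 25.
  x = λ² - 2 - 19 = 625 - 21 ≡ 24; y = λ·(2 - 24) - 18 ≡ 12. → (24, 12)
10P: (24, 12) + (19, 8). λ = (8 - 12)/(19 - 24) ≡ 25/24 mod 29. 24⁻¹ ≡ 23 (mod 29), so λ ≡ 24.
  x = λ² - 24 - 19 = 576 - 43 ≡ 11; y = λ·(24 - 11) - 12 ≡ 10. → (11, 10)
11P: (11, 10) + (19, 8). λ = (8 - 10)/(19 - 11) ≡ 27/8 mod 29. 8⁻¹ ≡ 11 (mod 29) since 8·11 = 88 ≡ 1, so λ ≡ 7.
  x = λ² - 11 - 19 = 49 - 30 ≡ 19; y = λ·(11 - 19) - 10 ≡ 21. → (19, 21)
12P: (19, 21) + (19, 8): same x and y₁ ≡ -y₂, so the sum is ∞.
12P = ∞, so the order is 12.

12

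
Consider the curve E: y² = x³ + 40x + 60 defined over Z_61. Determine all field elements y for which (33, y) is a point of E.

x³ + 40x + 60 = 37317 ≡ 46 (mod 61).
Square roots of 46 mod 61: 30 and 31 (since 30² = 900 ≡ 46).

30, 31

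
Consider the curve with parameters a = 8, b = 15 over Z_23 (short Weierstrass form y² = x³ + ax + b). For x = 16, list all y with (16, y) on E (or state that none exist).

none

x³ + 8x + 15 = 4239 ≡ 7 (mod 23).
7 is a non-residue mod 23; no y exists.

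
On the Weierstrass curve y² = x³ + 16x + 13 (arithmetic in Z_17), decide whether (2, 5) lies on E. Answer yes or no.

no

y² = 5² ≡ 8; x³ + 16x + 13 = 53 ≡ 2 (mod 17). 8 ≠ 2.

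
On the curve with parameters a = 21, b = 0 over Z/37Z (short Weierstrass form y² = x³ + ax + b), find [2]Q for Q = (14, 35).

tangent at (14, 35): λ = (3·14² + 21)/(2·35) ≡ 17/33. 33⁻¹ ≡ 9 (mod 37), so λ ≡ 17·9 ≡ 5.
  x = λ² - 14 - 14 = 25 - 28 ≡ 34; y = λ·(14 - 34) - 35 ≡ 13. → (34, 13)

(34, 13)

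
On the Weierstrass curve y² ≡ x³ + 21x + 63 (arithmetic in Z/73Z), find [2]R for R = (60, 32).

tangent at (60, 32): λ = (3·60² + 21)/(2·32) ≡ 17/64. 64⁻¹ ≡ 8 (mod 73) since 64·8 = 512 ≡ 1, so λ ≡ 17·8 ≡ 63.
  x = λ² - 60 - 60 = 3969 - 120 ≡ 53; y = λ·(60 - 53) - 32 ≡ 44. → (53, 44)

(53, 44)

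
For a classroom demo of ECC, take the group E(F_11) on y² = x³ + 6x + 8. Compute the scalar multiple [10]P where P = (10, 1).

(10, 1)

Repeated addition: build up to 10P.
2P: tangent at (10, 1): λ = (3·10² + 6)/(2·1) ≡ 9/2. 2⁻¹ ≡ 6 (mod 11), so λ ≡ 9·6 ≡ 10.
  x = λ² - 10 - 10 = 100 - 20 ≡ 3; y = λ·(10 - 3) - 1 ≡ 3. → (3, 3)
3P: (3, 3) + (10, 1). λ = (1 - 3)/(10 - 3) ≡ 9/7 mod 11. 7⁻¹ ≡ 8 (mod 11), so λ ≡ 6.
  x = λ² - 3 - 10 = 36 - 13 ≡ 1; y = λ·(3 - 1) - 3 ≡ 9. → (1, 9)
4P: (1, 9) + (10, 1). λ = (1 - 9)/(10 - 1) ≡ 3/9 mod 11. 9⁻¹ ≡ 5 (mod 11), so λ ≡ 4.
  x = λ² - 1 - 10 = 16 - 11 ≡ 5; y = λ·(1 - 5) - 9 ≡ 8. → (5, 8)
5P: (5, 8) + (10, 1). λ = (1 - 8)/(10 - 5) ≡ 4/5 mod 11. 5⁻¹ ≡ 9 (mod 11), so λ ≡ 3.
  x = λ² - 5 - 10 = 9 - 15 ≡ 5; y = λ·(5 - 5) - 8 ≡ 3. → (5, 3)
6P: (5, 3) + (10, 1). λ = (1 - 3)/(10 - 5) ≡ 9/5 mod 11. 5⁻¹ ≡ 9 (mod 11) since 5·9 = 45 ≡ 1, so λ ≡ 4.
  x = λ² - 5 - 10 = 16 - 15 ≡ 1; y = λ·(5 - 1) - 3 ≡ 2. → (1, 2)
7P: (1, 2) + (10, 1). λ = (1 - 2)/(10 - 1) ≡ 10/9 mod 11. 9⁻¹ ≡ 5 (mod 11), so λ ≡ 6.
  x = λ² - 1 - 10 = 36 - 11 ≡ 3; y = λ·(1 - 3) - 2 ≡ 8. → (3, 8)
8P: (3, 8) + (10, 1). λ = (1 - 8)/(10 - 3) ≡ 4/7 mod 11. 7⁻¹ ≡ 8 (mod 11) since 7·8 = 56 ≡ 1, so λ ≡ 10.
  x = λ² - 3 - 10 = 100 - 13 ≡ 10; y = λ·(3 - 10) - 8 ≡ 10. → (10, 10)
9P: (10, 10) + (10, 1): same x and y₁ ≡ -y₂, so the sum is O.
10P: O + (10, 1) = (10, 1) (identity).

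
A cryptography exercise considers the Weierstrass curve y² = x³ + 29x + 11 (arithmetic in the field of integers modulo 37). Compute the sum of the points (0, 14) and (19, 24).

(0, 14) + (19, 24). λ = (24 - 14)/(19 - 0) ≡ 10/19 mod 37. 19⁻¹ ≡ 2 (mod 37) since 19·2 = 38 ≡ 1, so λ ≡ 20.
  x = λ² - 0 - 19 = 400 - 19 ≡ 11; y = λ·(0 - 11) - 14 ≡ 25. → (11, 25)

(11, 25)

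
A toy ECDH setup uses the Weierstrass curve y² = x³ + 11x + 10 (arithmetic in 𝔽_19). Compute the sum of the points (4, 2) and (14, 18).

(18, 6)

(4, 2) + (14, 18). λ = (18 - 2)/(14 - 4) ≡ 16/10 mod 19. 10⁻¹ ≡ 2 (mod 19) since 10·2 = 20 ≡ 1, so λ ≡ 13.
  x = λ² - 4 - 14 = 169 - 18 ≡ 18; y = λ·(4 - 18) - 2 ≡ 6. → (18, 6)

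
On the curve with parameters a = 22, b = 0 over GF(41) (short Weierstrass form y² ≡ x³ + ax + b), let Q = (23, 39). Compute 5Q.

O

Repeated addition: build up to 5Q.
2Q: tangent at (23, 39): λ = (3·23² + 22)/(2·39) ≡ 10/37. 37⁻¹ ≡ 10 (mod 41), so λ ≡ 10·10 ≡ 18.
  x = λ² - 23 - 23 = 324 - 46 ≡ 32; y = λ·(23 - 32) - 39 ≡ 4. → (32, 4)
3Q: (32, 4) + (23, 39). λ = (39 - 4)/(23 - 32) ≡ 35/32 mod 41. 32⁻¹ ≡ 9 (mod 41), so λ ≡ 28.
  x = λ² - 32 - 23 = 784 - 55 ≡ 32; y = λ·(32 - 32) - 4 ≡ 37. → (32, 37)
4Q: (32, 37) + (23, 39). λ = (39 - 37)/(23 - 32) ≡ 2/32 mod 41. 32⁻¹ ≡ 9 (mod 41) since 32·9 = 288 ≡ 1, so λ ≡ 18.
  x = λ² - 32 - 23 = 324 - 55 ≡ 23; y = λ·(32 - 23) - 37 ≡ 2. → (23, 2)
5Q: (23, 2) + (23, 39): same x and y₁ ≡ -y₂, so the sum is O.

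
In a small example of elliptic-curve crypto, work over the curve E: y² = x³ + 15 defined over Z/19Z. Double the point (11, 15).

(3, 2)

tangent at (11, 15): λ = (3·11² + 0)/(2·15) ≡ 2/11. 11⁻¹ ≡ 7 (mod 19), so λ ≡ 2·7 ≡ 14.
  x = λ² - 11 - 11 = 196 - 22 ≡ 3; y = λ·(11 - 3) - 15 ≡ 2. → (3, 2)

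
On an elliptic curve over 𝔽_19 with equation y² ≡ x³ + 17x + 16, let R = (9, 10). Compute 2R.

tangent at (9, 10): λ = (3·9² + 17)/(2·10) ≡ 13/1. 1⁻¹ ≡ 1 (mod 19), so λ ≡ 13·1 ≡ 13.
  x = λ² - 9 - 9 = 169 - 18 ≡ 18; y = λ·(9 - 18) - 10 ≡ 6. → (18, 6)

(18, 6)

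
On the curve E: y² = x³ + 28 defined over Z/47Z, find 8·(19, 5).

O

Write G = (19, 5).
Repeated addition: build up to 8G.
2G: tangent at (19, 5): λ = (3·19² + 0)/(2·5) ≡ 2/10. 10⁻¹ ≡ 33 (mod 47) since 10·33 = 330 ≡ 1, so λ ≡ 2·33 ≡ 19.
  x = λ² - 19 - 19 = 361 - 38 ≡ 41; y = λ·(19 - 41) - 5 ≡ 0. → (41, 0)
3G: (41, 0) + (19, 5). λ = (5 - 0)/(19 - 41) ≡ 5/25 mod 47. 25⁻¹ ≡ 32 (mod 47) since 25·32 = 800 ≡ 1, so λ ≡ 19.
  x = λ² - 41 - 19 = 361 - 60 ≡ 19; y = λ·(41 - 19) - 0 ≡ 42. → (19, 42)
4G: (19, 42) + (19, 5): same x and y₁ ≡ -y₂, so the sum is ∞.
5G: ∞ + (19, 5) = (19, 5) (identity).
6G: tangent at (19, 5): λ = (3·19² + 0)/(2·5) ≡ 2/10. 10⁻¹ ≡ 33 (mod 47), so λ ≡ 2·33 ≡ 19.
  x = λ² - 19 - 19 = 361 - 38 ≡ 41; y = λ·(19 - 41) - 5 ≡ 0. → (41, 0)
7G: (41, 0) + (19, 5). λ = (5 - 0)/(19 - 41) ≡ 5/25 mod 47. 25⁻¹ ≡ 32 (mod 47) since 25·32 = 800 ≡ 1, so λ ≡ 19.
  x = λ² - 41 - 19 = 361 - 60 ≡ 19; y = λ·(41 - 19) - 0 ≡ 42. → (19, 42)
8G: (19, 42) + (19, 5): same x and y₁ ≡ -y₂, so the sum is ∞.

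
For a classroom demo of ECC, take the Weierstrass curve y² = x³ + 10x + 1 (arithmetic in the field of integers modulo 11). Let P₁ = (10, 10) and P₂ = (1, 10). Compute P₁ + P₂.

(10, 10) + (1, 10). λ = (10 - 10)/(1 - 10) ≡ 0/2 mod 11. 2⁻¹ ≡ 6 (mod 11), so λ ≡ 0.
  x = λ² - 10 - 1 = 0 - 11 ≡ 0; y = λ·(10 - 0) - 10 ≡ 1. → (0, 1)

(0, 1)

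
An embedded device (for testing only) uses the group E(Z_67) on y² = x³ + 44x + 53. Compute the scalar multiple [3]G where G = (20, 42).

(40, 32)

Repeated addition: build up to 3G.
2G: tangent at (20, 42): λ = (3·20² + 44)/(2·42) ≡ 38/17. 17⁻¹ ≡ 4 (mod 67) since 17·4 = 68 ≡ 1, so λ ≡ 38·4 ≡ 18.
  x = λ² - 20 - 20 = 324 - 40 ≡ 16; y = λ·(20 - 16) - 42 ≡ 30. → (16, 30)
3G: (16, 30) + (20, 42). λ = (42 - 30)/(20 - 16) ≡ 12/4 mod 67. 4⁻¹ ≡ 17 (mod 67) since 4·17 = 68 ≡ 1, so λ ≡ 3.
  x = λ² - 16 - 20 = 9 - 36 ≡ 40; y = λ·(16 - 40) - 30 ≡ 32. → (40, 32)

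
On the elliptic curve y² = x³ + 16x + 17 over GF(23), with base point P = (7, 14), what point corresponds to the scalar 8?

(11, 11)

Repeated addition: build up to 8P.
2P: tangent at (7, 14): λ = (3·7² + 16)/(2·14) ≡ 2/5. 5⁻¹ ≡ 14 (mod 23), so λ ≡ 2·14 ≡ 5.
  x = λ² - 7 - 7 = 25 - 14 ≡ 11; y = λ·(7 - 11) - 14 ≡ 12. → (11, 12)
3P: (11, 12) + (7, 14). λ = (14 - 12)/(7 - 11) ≡ 2/19 mod 23. 19⁻¹ ≡ 17 (mod 23), so λ ≡ 11.
  x = λ² - 11 - 7 = 121 - 18 ≡ 11; y = λ·(11 - 11) - 12 ≡ 11. → (11, 11)
4P: (11, 11) + (7, 14). λ = (14 - 11)/(7 - 11) ≡ 3/19 mod 23. 19⁻¹ ≡ 17 (mod 23), so λ ≡ 5.
  x = λ² - 11 - 7 = 25 - 18 ≡ 7; y = λ·(11 - 7) - 11 ≡ 9. → (7, 9)
5P: (7, 9) + (7, 14): same x and y₁ ≡ -y₂, so the sum is the point at infinity.
6P: the point at infinity + (7, 14) = (7, 14) (identity).
7P: tangent at (7, 14): λ = (3·7² + 16)/(2·14) ≡ 2/5. 5⁻¹ ≡ 14 (mod 23), so λ ≡ 2·14 ≡ 5.
  x = λ² - 7 - 7 = 25 - 14 ≡ 11; y = λ·(7 - 11) - 14 ≡ 12. → (11, 12)
8P: (11, 12) + (7, 14). λ = (14 - 12)/(7 - 11) ≡ 2/19 mod 23. 19⁻¹ ≡ 17 (mod 23), so λ ≡ 11.
  x = λ² - 11 - 7 = 121 - 18 ≡ 11; y = λ·(11 - 11) - 12 ≡ 11. → (11, 11)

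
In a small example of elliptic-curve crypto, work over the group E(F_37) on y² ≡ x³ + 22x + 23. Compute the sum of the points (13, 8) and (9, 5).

(13, 8) + (9, 5). λ = (5 - 8)/(9 - 13) ≡ 34/33 mod 37. 33⁻¹ ≡ 9 (mod 37), so λ ≡ 10.
  x = λ² - 13 - 9 = 100 - 22 ≡ 4; y = λ·(13 - 4) - 8 ≡ 8. → (4, 8)

(4, 8)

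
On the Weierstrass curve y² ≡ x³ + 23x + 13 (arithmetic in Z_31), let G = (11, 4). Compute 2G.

tangent at (11, 4): λ = (3·11² + 23)/(2·4) ≡ 14/8. 8⁻¹ ≡ 4 (mod 31), so λ ≡ 14·4 ≡ 25.
  x = λ² - 11 - 11 = 625 - 22 ≡ 14; y = λ·(11 - 14) - 4 ≡ 14. → (14, 14)

(14, 14)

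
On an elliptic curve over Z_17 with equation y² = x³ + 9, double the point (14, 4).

tangent at (14, 4): λ = (3·14² + 0)/(2·4) ≡ 10/8. 8⁻¹ ≡ 15 (mod 17) since 8·15 = 120 ≡ 1, so λ ≡ 10·15 ≡ 14.
  x = λ² - 14 - 14 = 196 - 28 ≡ 15; y = λ·(14 - 15) - 4 ≡ 16. → (15, 16)

(15, 16)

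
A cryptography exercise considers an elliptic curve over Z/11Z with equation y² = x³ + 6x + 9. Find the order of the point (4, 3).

2P: tangent at (4, 3): λ = (3·4² + 6)/(2·3) ≡ 10/6. 6⁻¹ ≡ 2 (mod 11) since 6·2 = 12 ≡ 1, so λ ≡ 10·2 ≡ 9.
  x = λ² - 4 - 4 = 81 - 8 ≡ 7; y = λ·(4 - 7) - 3 ≡ 3. → (7, 3)
3P: (7, 3) + (4, 3). λ = (3 - 3)/(4 - 7) ≡ 0/8 mod 11. 8⁻¹ ≡ 7 (mod 11) since 8·7 = 56 ≡ 1, so λ ≡ 0.
  x = λ² - 7 - 4 = 0 - 11 ≡ 0; y = λ·(7 - 0) - 3 ≡ 8. → (0, 8)
4P: (0, 8) + (4, 3). λ = (3 - 8)/(4 - 0) ≡ 6/4 mod 11. 4⁻¹ ≡ 3 (mod 11), so λ ≡ 7.
  x = λ² - 0 - 4 = 49 - 4 ≡ 1; y = λ·(0 - 1) - 8 ≡ 7. → (1, 7)
5P: (1, 7) + (4, 3). λ = (3 - 7)/(4 - 1) ≡ 7/3 mod 11. 3⁻¹ ≡ 4 (mod 11), so λ ≡ 6.
  x = λ² - 1 - 4 = 36 - 5 ≡ 9; y = λ·(1 - 9) - 7 ≡ 0. → (9, 0)
6P: (9, 0) + (4, 3). λ = (3 - 0)/(4 - 9) ≡ 3/6 mod 11. 6⁻¹ ≡ 2 (mod 11), so λ ≡ 6.
  x = λ² - 9 - 4 = 36 - 13 ≡ 1; y = λ·(9 - 1) - 0 ≡ 4. → (1, 4)
7P: (1, 4) + (4, 3). λ = (3 - 4)/(4 - 1) ≡ 10/3 mod 11. 3⁻¹ ≡ 4 (mod 11), so λ ≡ 7.
  x = λ² - 1 - 4 = 49 - 5 ≡ 0; y = λ·(1 - 0) - 4 ≡ 3. → (0, 3)
8P: (0, 3) + (4, 3). λ = (3 - 3)/(4 - 0) ≡ 0/4 mod 11. 4⁻¹ ≡ 3 (mod 11) since 4·3 = 12 ≡ 1, so λ ≡ 0.
  x = λ² - 0 - 4 = 0 - 4 ≡ 7; y = λ·(0 - 7) - 3 ≡ 8. → (7, 8)
9P: (7, 8) + (4, 3). λ = (3 - 8)/(4 - 7) ≡ 6/8 mod 11. 8⁻¹ ≡ 7 (mod 11), so λ ≡ 9.
  x = λ² - 7 - 4 = 81 - 11 ≡ 4; y = λ·(7 - 4) - 8 ≡ 8. → (4, 8)
10P: (4, 8) + (4, 3): same x and y₁ ≡ -y₂, so the sum is O.
10P = O, so the order is 10.

10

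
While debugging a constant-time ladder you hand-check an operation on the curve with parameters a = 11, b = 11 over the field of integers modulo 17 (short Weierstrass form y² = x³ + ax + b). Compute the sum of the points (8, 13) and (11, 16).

(16, 13)

(8, 13) + (11, 16). λ = (16 - 13)/(11 - 8) ≡ 3/3 mod 17. 3⁻¹ ≡ 6 (mod 17) since 3·6 = 18 ≡ 1, so λ ≡ 1.
  x = λ² - 8 - 11 = 1 - 19 ≡ 16; y = λ·(8 - 16) - 13 ≡ 13. → (16, 13)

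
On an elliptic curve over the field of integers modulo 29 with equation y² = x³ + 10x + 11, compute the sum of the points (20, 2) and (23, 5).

(20, 2) + (23, 5). λ = (5 - 2)/(23 - 20) ≡ 3/3 mod 29. 3⁻¹ ≡ 10 (mod 29) since 3·10 = 30 ≡ 1, so λ ≡ 1.
  x = λ² - 20 - 23 = 1 - 43 ≡ 16; y = λ·(20 - 16) - 2 ≡ 2. → (16, 2)

(16, 2)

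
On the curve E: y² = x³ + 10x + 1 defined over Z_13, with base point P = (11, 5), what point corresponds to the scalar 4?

(12, 4)

Double-and-add on 4 = (100)₂. Start with P = (11, 5) for the leading 1-bit.
double: tangent at (11, 5): λ = (3·11² + 10)/(2·5) ≡ 9/10. 10⁻¹ ≡ 4 (mod 13), so λ ≡ 9·4 ≡ 10.
  x = λ² - 11 - 11 = 100 - 22 ≡ 0; y = λ·(11 - 0) - 5 ≡ 1. → (0, 1)
double: tangent at (0, 1): λ = (3·0² + 10)/(2·1) ≡ 10/2. 2⁻¹ ≡ 7 (mod 13), so λ ≡ 10·7 ≡ 5.
  x = λ² - 0 - 0 = 25 - 0 ≡ 12; y = λ·(0 - 12) - 1 ≡ 4. → (12, 4)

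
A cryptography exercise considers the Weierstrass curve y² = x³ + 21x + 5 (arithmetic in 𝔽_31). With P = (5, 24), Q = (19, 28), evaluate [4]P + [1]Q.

(14, 25)

First 4P:
Repeated addition: build up to 4P.
2P: tangent at (5, 24): λ = (3·5² + 21)/(2·24) ≡ 3/17. 17⁻¹ ≡ 11 (mod 31) since 17·11 = 187 ≡ 1, so λ ≡ 3·11 ≡ 2.
  x = λ² - 5 - 5 = 4 - 10 ≡ 25; y = λ·(5 - 25) - 24 ≡ 29. → (25, 29)
3P: (25, 29) + (5, 24). λ = (24 - 29)/(5 - 25) ≡ 26/11 mod 31. 11⁻¹ ≡ 17 (mod 31), so λ ≡ 8.
  x = λ² - 25 - 5 = 64 - 30 ≡ 3; y = λ·(25 - 3) - 29 ≡ 23. → (3, 23)
4P: (3, 23) + (5, 24). λ = (24 - 23)/(5 - 3) ≡ 1/2 mod 31. 2⁻¹ ≡ 16 (mod 31), so λ ≡ 16.
  x = λ² - 3 - 5 = 256 - 8 ≡ 0; y = λ·(3 - 0) - 23 ≡ 25. → (0, 25)
4P = (0, 25).
Finally 4P + Q:
(0, 25) + (19, 28). λ = (28 - 25)/(19 - 0) ≡ 3/19 mod 31. 19⁻¹ ≡ 18 (mod 31), so λ ≡ 23.
  x = λ² - 0 - 19 = 529 - 19 ≡ 14; y = λ·(0 - 14) - 25 ≡ 25. → (14, 25)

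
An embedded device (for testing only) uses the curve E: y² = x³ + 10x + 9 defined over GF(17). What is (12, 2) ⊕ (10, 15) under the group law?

(12, 2) + (10, 15). λ = (15 - 2)/(10 - 12) ≡ 13/15 mod 17. 15⁻¹ ≡ 8 (mod 17) since 15·8 = 120 ≡ 1, so λ ≡ 2.
  x = λ² - 12 - 10 = 4 - 22 ≡ 16; y = λ·(12 - 16) - 2 ≡ 7. → (16, 7)

(16, 7)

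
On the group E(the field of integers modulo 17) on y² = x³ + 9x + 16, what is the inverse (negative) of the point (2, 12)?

(2, 5)

-(2, 12) = (2, -12 mod 17) = (2, 5).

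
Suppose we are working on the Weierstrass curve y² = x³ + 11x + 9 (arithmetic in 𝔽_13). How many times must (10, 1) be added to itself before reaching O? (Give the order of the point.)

6

2P: tangent at (10, 1): λ = (3·10² + 11)/(2·1) ≡ 12/2. 2⁻¹ ≡ 7 (mod 13) since 2·7 = 14 ≡ 1, so λ ≡ 12·7 ≡ 6.
  x = λ² - 10 - 10 = 36 - 20 ≡ 3; y = λ·(10 - 3) - 1 ≡ 2. → (3, 2)
3P: (3, 2) + (10, 1). λ = (1 - 2)/(10 - 3) ≡ 12/7 mod 13. 7⁻¹ ≡ 2 (mod 13) since 7·2 = 14 ≡ 1, so λ ≡ 11.
  x = λ² - 3 - 10 = 121 - 13 ≡ 4; y = λ·(3 - 4) - 2 ≡ 0. → (4, 0)
4P: (4, 0) + (10, 1). λ = (1 - 0)/(10 - 4) ≡ 1/6 mod 13. 6⁻¹ ≡ 11 (mod 13), so λ ≡ 11.
  x = λ² - 4 - 10 = 121 - 14 ≡ 3; y = λ·(4 - 3) - 0 ≡ 11. → (3, 11)
5P: (3, 11) + (10, 1). λ = (1 - 11)/(10 - 3) ≡ 3/7 mod 13. 7⁻¹ ≡ 2 (mod 13), so λ ≡ 6.
  x = λ² - 3 - 10 = 36 - 13 ≡ 10; y = λ·(3 - 10) - 11 ≡ 12. → (10, 12)
6P: (10, 12) + (10, 1): same x and y₁ ≡ -y₂, so the sum is O.
6P = O, so the order is 6.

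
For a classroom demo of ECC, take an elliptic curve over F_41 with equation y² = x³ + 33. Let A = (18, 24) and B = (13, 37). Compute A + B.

(2, 0)

(18, 24) + (13, 37). λ = (37 - 24)/(13 - 18) ≡ 13/36 mod 41. 36⁻¹ ≡ 8 (mod 41) since 36·8 = 288 ≡ 1, so λ ≡ 22.
  x = λ² - 18 - 13 = 484 - 31 ≡ 2; y = λ·(18 - 2) - 24 ≡ 0. → (2, 0)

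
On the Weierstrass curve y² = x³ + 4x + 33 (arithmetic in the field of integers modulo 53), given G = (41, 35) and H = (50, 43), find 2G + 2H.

First 2G:
Repeated addition: build up to 2G.
2G: tangent at (41, 35): λ = (3·41² + 4)/(2·35) ≡ 12/17. 17⁻¹ ≡ 25 (mod 53) since 17·25 = 425 ≡ 1, so λ ≡ 12·25 ≡ 35.
  x = λ² - 41 - 41 = 1225 - 82 ≡ 30; y = λ·(41 - 30) - 35 ≡ 32. → (30, 32)
2G = (30, 32).
Next 2H:
Repeated addition: build up to 2H.
2H: tangent at (50, 43): λ = (3·50² + 4)/(2·43) ≡ 31/33. 33⁻¹ ≡ 45 (mod 53) since 33·45 = 1485 ≡ 1, so λ ≡ 31·45 ≡ 17.
  x = λ² - 50 - 50 = 289 - 100 ≡ 30; y = λ·(50 - 30) - 43 ≡ 32. → (30, 32)
2H = (30, 32).
Finally 2G + 2H:
tangent at (30, 32): λ = (3·30² + 4)/(2·32) ≡ 1/11. 11⁻¹ ≡ 29 (mod 53) since 11·29 = 319 ≡ 1, so λ ≡ 1·29 ≡ 29.
  x = λ² - 30 - 30 = 841 - 60 ≡ 39; y = λ·(30 - 39) - 32 ≡ 25. → (39, 25)

(39, 25)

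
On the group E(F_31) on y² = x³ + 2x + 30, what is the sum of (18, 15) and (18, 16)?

The two points share x = 18 and their y-coordinates satisfy 15 + 16 ≡ 0 (mod 31), so they are inverses. Their sum is ∞.

O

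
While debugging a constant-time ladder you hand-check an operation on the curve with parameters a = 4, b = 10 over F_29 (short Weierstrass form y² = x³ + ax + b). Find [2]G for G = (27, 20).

(3, 7)

tangent at (27, 20): λ = (3·27² + 4)/(2·20) ≡ 16/11. 11⁻¹ ≡ 8 (mod 29) since 11·8 = 88 ≡ 1, so λ ≡ 16·8 ≡ 12.
  x = λ² - 27 - 27 = 144 - 54 ≡ 3; y = λ·(27 - 3) - 20 ≡ 7. → (3, 7)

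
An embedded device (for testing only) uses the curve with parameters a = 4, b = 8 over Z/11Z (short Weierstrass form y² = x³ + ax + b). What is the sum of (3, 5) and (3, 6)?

The two points share x = 3 and their y-coordinates satisfy 5 + 6 ≡ 0 (mod 11), so they are inverses. Their sum is O.

O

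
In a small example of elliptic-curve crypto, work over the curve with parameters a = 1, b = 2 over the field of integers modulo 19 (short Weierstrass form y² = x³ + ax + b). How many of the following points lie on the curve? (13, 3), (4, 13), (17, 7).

(13, 3): 3² ≡ 9, rhs ≡ 8 → off.
(4, 13): 13² ≡ 17, rhs ≡ 13 → off.
(17, 7): 7² ≡ 11, rhs ≡ 11 → on.

1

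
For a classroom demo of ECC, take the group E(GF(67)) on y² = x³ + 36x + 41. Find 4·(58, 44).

Write P = (58, 44).
Double-and-add on 4 = (100)₂. Start with P = (58, 44) for the leading 1-bit.
double: tangent at (58, 44): λ = (3·58² + 36)/(2·44) ≡ 11/21. 21⁻¹ ≡ 16 (mod 67), so λ ≡ 11·16 ≡ 42.
  x = λ² - 58 - 58 = 1764 - 116 ≡ 40; y = λ·(58 - 40) - 44 ≡ 42. → (40, 42)
double: tangent at (40, 42): λ = (3·40² + 36)/(2·42) ≡ 12/17. 17⁻¹ ≡ 4 (mod 67), so λ ≡ 12·4 ≡ 48.
  x = λ² - 40 - 40 = 2304 - 80 ≡ 13; y = λ·(40 - 13) - 42 ≡ 48. → (13, 48)

(13, 48)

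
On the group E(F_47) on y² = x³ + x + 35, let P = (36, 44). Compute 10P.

(33, 35)

Double-and-add on 10 = (1010)₂. Start with P = (36, 44) for the leading 1-bit.
double: tangent at (36, 44): λ = (3·36² + 1)/(2·44) ≡ 35/41. 41⁻¹ ≡ 39 (mod 47), so λ ≡ 35·39 ≡ 2.
  x = λ² - 36 - 36 = 4 - 72 ≡ 26; y = λ·(36 - 26) - 44 ≡ 23. → (26, 23)
double: tangent at (26, 23): λ = (3·26² + 1)/(2·23) ≡ 8/46. 46⁻¹ ≡ 46 (mod 47) since 46·46 = 2116 ≡ 1, so λ ≡ 8·46 ≡ 39.
  x = λ² - 26 - 26 = 1521 - 52 ≡ 12; y = λ·(26 - 12) - 23 ≡ 6. → (12, 6)
add P: (12, 6) + (36, 44). λ = (44 - 6)/(36 - 12) ≡ 38/24 mod 47. 24⁻¹ ≡ 2 (mod 47) since 24·2 = 48 ≡ 1, so λ ≡ 29.
  x = λ² - 12 - 36 = 841 - 48 ≡ 41; y = λ·(12 - 41) - 6 ≡ 46. → (41, 46)
double: tangent at (41, 46): λ = (3·41² + 1)/(2·46) ≡ 15/45. 45⁻¹ ≡ 23 (mod 47) since 45·23 = 1035 ≡ 1, so λ ≡ 15·23 ≡ 16.
  x = λ² - 41 - 41 = 256 - 82 ≡ 33; y = λ·(41 - 33) - 46 ≡ 35. → (33, 35)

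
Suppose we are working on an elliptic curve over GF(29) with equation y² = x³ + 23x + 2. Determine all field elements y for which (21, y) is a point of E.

none

x³ + 23x + 2 = 9746 ≡ 2 (mod 29).
2 is a non-residue mod 29; no y exists.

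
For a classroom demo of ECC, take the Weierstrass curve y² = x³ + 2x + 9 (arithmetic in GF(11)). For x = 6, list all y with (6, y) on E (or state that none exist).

x³ + 2x + 9 = 237 ≡ 6 (mod 11).
6 is a non-residue mod 11; no y exists.

none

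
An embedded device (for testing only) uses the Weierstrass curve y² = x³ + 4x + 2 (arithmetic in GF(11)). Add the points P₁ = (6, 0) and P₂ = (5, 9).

(4, 4)

(6, 0) + (5, 9). λ = (9 - 0)/(5 - 6) ≡ 9/10 mod 11. 10⁻¹ ≡ 10 (mod 11), so λ ≡ 2.
  x = λ² - 6 - 5 = 4 - 11 ≡ 4; y = λ·(6 - 4) - 0 ≡ 4. → (4, 4)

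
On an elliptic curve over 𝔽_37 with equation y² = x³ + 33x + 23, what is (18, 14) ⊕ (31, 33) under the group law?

(18, 14) + (31, 33). λ = (33 - 14)/(31 - 18) ≡ 19/13 mod 37. 13⁻¹ ≡ 20 (mod 37) since 13·20 = 260 ≡ 1, so λ ≡ 10.
  x = λ² - 18 - 31 = 100 - 49 ≡ 14; y = λ·(18 - 14) - 14 ≡ 26. → (14, 26)

(14, 26)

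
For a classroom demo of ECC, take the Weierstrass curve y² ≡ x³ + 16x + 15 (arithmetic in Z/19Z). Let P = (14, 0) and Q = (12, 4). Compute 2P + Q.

(12, 4)

First 2P:
Repeated addition: build up to 2P.
2P: (14, 0) + (14, 0): same x and y₁ ≡ -y₂, so the sum is O.
2P = O.
Finally 2P + Q:
O + (12, 4) = (12, 4) (identity).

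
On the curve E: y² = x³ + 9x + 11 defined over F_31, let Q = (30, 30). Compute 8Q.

Double-and-add on 8 = (1000)₂. Start with Q = (30, 30) for the leading 1-bit.
double: tangent at (30, 30): λ = (3·30² + 9)/(2·30) ≡ 12/29. 29⁻¹ ≡ 15 (mod 31), so λ ≡ 12·15 ≡ 25.
  x = λ² - 30 - 30 = 625 - 60 ≡ 7; y = λ·(30 - 7) - 30 ≡ 18. → (7, 18)
double: tangent at (7, 18): λ = (3·7² + 9)/(2·18) ≡ 1/5. 5⁻¹ ≡ 25 (mod 31), so λ ≡ 1·25 ≡ 25.
  x = λ² - 7 - 7 = 625 - 14 ≡ 22; y = λ·(7 - 22) - 18 ≡ 10. → (22, 10)
double: tangent at (22, 10): λ = (3·22² + 9)/(2·10) ≡ 4/20. 20⁻¹ ≡ 14 (mod 31) since 20·14 = 280 ≡ 1, so λ ≡ 4·14 ≡ 25.
  x = λ² - 22 - 22 = 625 - 44 ≡ 23; y = λ·(22 - 23) - 10 ≡ 27. → (23, 27)

(23, 27)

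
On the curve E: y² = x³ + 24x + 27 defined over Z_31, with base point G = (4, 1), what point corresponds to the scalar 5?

Double-and-add on 5 = (101)₂. Start with G = (4, 1) for the leading 1-bit.
double: tangent at (4, 1): λ = (3·4² + 24)/(2·1) ≡ 10/2. 2⁻¹ ≡ 16 (mod 31) since 2·16 = 32 ≡ 1, so λ ≡ 10·16 ≡ 5.
  x = λ² - 4 - 4 = 25 - 8 ≡ 17; y = λ·(4 - 17) - 1 ≡ 27. → (17, 27)
double: tangent at (17, 27): λ = (3·17² + 24)/(2·27) ≡ 23/23. 23⁻¹ ≡ 27 (mod 31) since 23·27 = 621 ≡ 1, so λ ≡ 23·27 ≡ 1.
  x = λ² - 17 - 17 = 1 - 34 ≡ 29; y = λ·(17 - 29) - 27 ≡ 23. → (29, 23)
add G: (29, 23) + (4, 1). λ = (1 - 23)/(4 - 29) ≡ 9/6 mod 31. 6⁻¹ ≡ 26 (mod 31) since 6·26 = 156 ≡ 1, so λ ≡ 17.
  x = λ² - 29 - 4 = 289 - 33 ≡ 8; y = λ·(29 - 8) - 23 ≡ 24. → (8, 24)

(8, 24)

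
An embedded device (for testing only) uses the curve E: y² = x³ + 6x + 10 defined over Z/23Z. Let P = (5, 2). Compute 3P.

(4, 11)

Repeated addition: build up to 3P.
2P: tangent at (5, 2): λ = (3·5² + 6)/(2·2) ≡ 12/4. 4⁻¹ ≡ 6 (mod 23), so λ ≡ 12·6 ≡ 3.
  x = λ² - 5 - 5 = 9 - 10 ≡ 22; y = λ·(5 - 22) - 2 ≡ 16. → (22, 16)
3P: (22, 16) + (5, 2). λ = (2 - 16)/(5 - 22) ≡ 9/6 mod 23. 6⁻¹ ≡ 4 (mod 23), so λ ≡ 13.
  x = λ² - 22 - 5 = 169 - 27 ≡ 4; y = λ·(22 - 4) - 16 ≡ 11. → (4, 11)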